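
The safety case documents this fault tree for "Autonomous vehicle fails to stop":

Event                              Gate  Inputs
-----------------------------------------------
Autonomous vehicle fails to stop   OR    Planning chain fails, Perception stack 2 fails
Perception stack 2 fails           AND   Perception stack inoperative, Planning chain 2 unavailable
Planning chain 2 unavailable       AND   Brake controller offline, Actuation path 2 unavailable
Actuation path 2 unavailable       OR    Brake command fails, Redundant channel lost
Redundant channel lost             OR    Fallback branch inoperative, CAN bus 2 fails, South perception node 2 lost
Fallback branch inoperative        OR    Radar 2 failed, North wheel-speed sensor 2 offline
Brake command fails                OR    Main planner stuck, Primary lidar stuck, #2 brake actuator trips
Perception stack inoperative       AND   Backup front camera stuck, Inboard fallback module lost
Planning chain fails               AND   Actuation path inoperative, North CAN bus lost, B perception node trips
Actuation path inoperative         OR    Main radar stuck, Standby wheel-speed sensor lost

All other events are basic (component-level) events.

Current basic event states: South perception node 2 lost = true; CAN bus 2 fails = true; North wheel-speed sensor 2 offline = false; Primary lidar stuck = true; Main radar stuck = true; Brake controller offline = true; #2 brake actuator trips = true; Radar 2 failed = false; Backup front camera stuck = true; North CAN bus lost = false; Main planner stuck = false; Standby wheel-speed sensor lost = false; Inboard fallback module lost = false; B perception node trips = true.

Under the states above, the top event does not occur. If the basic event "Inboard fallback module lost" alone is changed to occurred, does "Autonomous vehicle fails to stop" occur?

Yes

Counterfactual: set "Inboard fallback module lost" to occurred.
Actuation path inoperative [OR]: Main radar stuck=occurs, Standby wheel-speed sensor lost=not → at least one input occurs → occurs.
Planning chain fails [AND]: Actuation path inoperative=occurs, North CAN bus lost=not, B perception node trips=occurs → not all inputs occur → does not occur.
Perception stack inoperative [AND]: Backup front camera stuck=occurs, Inboard fallback module lost=occurs → all inputs occur → occurs.
Brake command fails [OR]: Main planner stuck=not, Primary lidar stuck=occurs, #2 brake actuator trips=occurs → at least one input occurs → occurs.
Fallback branch inoperative [OR]: Radar 2 failed=not, North wheel-speed sensor 2 offline=not → no input occurs → does not occur.
Redundant channel lost [OR]: Fallback branch inoperative=not, CAN bus 2 fails=occurs, South perception node 2 lost=occurs → at least one input occurs → occurs.
Actuation path 2 unavailable [OR]: Brake command fails=occurs, Redundant channel lost=occurs → at least one input occurs → occurs.
Planning chain 2 unavailable [AND]: Brake controller offline=occurs, Actuation path 2 unavailable=occurs → all inputs occur → occurs.
Perception stack 2 fails [AND]: Perception stack inoperative=occurs, Planning chain 2 unavailable=occurs → all inputs occur → occurs.
Autonomous vehicle fails to stop [OR]: Planning chain fails=not, Perception stack 2 fails=occurs → at least one input occurs → occurs.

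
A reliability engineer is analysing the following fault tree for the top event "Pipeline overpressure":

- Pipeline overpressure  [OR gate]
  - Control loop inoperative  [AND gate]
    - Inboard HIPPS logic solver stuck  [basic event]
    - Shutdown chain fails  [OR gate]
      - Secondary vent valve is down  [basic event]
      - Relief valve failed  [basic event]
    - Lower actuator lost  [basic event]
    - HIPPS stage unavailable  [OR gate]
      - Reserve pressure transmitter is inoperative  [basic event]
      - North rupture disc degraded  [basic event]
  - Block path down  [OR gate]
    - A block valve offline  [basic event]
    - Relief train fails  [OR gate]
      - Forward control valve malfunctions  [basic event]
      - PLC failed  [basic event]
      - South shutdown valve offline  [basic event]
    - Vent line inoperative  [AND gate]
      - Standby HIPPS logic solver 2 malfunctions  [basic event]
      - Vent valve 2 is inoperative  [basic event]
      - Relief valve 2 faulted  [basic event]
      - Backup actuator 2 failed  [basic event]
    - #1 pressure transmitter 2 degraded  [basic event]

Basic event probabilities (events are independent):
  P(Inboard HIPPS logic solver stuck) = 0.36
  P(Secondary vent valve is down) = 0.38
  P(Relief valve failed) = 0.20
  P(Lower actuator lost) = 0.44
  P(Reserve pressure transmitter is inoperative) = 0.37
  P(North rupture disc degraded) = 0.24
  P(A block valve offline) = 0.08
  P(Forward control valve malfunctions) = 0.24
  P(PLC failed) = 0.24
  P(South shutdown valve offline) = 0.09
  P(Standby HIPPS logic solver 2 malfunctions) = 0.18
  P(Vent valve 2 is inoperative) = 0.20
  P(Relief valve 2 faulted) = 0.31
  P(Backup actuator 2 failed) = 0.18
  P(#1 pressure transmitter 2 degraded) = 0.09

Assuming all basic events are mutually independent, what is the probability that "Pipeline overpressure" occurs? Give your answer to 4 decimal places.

P(Shutdown chain fails) [OR] = 1 − (1−0.38) × (1−0.20) = 0.504000
P(HIPPS stage unavailable) [OR] = 1 − (1−0.37) × (1−0.24) = 0.521200
P(Control loop inoperative) [AND] = 0.36 × 0.504000 × 0.44 × 0.521200 = 0.041609
P(Relief train fails) [OR] = 1 − (1−0.24) × (1−0.24) × (1−0.09) = 0.474384
P(Vent line inoperative) [AND] = 0.18 × 0.20 × 0.31 × 0.18 = 0.002009
P(Block path down) [OR] = 1 − (1−0.08) × (1−0.474384) × (1−0.002009) × (1−0.09) = 0.560838
P(Pipeline overpressure) [OR] = 1 − (1−0.041609) × (1−0.560838) = 0.579111
Rounded to 4 decimal places: P(Pipeline overpressure) ≈ 0.5791.

0.5791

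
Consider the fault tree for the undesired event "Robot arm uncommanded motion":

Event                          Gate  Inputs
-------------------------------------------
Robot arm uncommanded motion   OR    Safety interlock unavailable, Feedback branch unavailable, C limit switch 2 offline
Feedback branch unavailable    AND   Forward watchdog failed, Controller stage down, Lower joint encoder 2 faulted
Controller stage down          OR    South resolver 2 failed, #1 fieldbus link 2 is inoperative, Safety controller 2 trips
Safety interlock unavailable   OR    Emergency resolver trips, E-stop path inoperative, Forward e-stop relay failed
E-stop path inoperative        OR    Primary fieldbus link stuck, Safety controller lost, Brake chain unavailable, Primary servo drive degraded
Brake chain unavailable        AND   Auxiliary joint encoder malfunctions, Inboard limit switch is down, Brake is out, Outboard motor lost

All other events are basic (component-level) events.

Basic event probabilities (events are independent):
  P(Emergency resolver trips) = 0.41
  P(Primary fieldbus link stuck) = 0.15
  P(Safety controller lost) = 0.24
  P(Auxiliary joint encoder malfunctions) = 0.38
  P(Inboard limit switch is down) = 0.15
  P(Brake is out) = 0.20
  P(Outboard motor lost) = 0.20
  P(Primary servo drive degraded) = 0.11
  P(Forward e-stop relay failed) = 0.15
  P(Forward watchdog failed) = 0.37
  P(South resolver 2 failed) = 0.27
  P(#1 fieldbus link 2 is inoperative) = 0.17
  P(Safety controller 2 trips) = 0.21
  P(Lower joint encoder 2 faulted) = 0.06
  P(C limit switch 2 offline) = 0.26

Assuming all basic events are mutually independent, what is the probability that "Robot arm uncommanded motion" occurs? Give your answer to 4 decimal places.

0.7896

P(Brake chain unavailable) [AND] = 0.38 × 0.15 × 0.20 × 0.20 = 0.002280
P(E-stop path inoperative) [OR] = 1 − (1−0.15) × (1−0.24) × (1−0.002280) × (1−0.11) = 0.426371
P(Safety interlock unavailable) [OR] = 1 − (1−0.41) × (1−0.426371) × (1−0.15) = 0.712325
P(Controller stage down) [OR] = 1 − (1−0.27) × (1−0.17) × (1−0.21) = 0.521339
P(Feedback branch unavailable) [AND] = 0.37 × 0.521339 × 0.06 = 0.011574
P(Robot arm uncommanded motion) [OR] = 1 − (1−0.712325) × (1−0.011574) × (1−0.26) = 0.789584
Rounded to 4 decimal places: P(Robot arm uncommanded motion) ≈ 0.7896.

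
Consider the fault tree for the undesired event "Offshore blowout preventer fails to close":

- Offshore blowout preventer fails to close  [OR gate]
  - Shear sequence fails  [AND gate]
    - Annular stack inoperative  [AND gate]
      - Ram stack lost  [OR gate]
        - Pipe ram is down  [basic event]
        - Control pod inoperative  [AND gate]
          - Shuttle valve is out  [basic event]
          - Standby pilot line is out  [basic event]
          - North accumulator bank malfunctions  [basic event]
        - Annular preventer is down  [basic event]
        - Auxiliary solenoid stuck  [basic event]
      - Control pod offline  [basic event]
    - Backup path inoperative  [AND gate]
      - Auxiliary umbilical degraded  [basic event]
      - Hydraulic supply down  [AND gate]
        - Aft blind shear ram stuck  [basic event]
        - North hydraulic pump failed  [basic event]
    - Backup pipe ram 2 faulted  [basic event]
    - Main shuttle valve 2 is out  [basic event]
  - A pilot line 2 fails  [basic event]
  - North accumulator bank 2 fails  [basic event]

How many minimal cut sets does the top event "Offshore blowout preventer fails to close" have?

Control pod inoperative [AND]: one cut set from each child combined → 1 × 1 × 1 = 1 cut set(s).
Ram stack lost [OR]: union of children's cut sets → 4 cut set(s).
Annular stack inoperative [AND]: one cut set from each child combined → 4 × 1 = 4 cut set(s).
Hydraulic supply down [AND]: one cut set from each child combined → 1 × 1 = 1 cut set(s).
Backup path inoperative [AND]: one cut set from each child combined → 1 × 1 = 1 cut set(s).
Shear sequence fails [AND]: one cut set from each child combined → 4 × 1 × 1 × 1 = 4 cut set(s).
Offshore blowout preventer fails to close [OR]: union of children's cut sets → 6 cut set(s).
Minimal cut sets: {Aft blind shear ram stuck, Auxiliary umbilical degraded, Backup pipe ram 2 faulted, Control pod offline, Main shuttle valve 2 is out, North hydraulic pump failed, Pipe ram is down}; {Aft blind shear ram stuck, Auxiliary umbilical degraded, Backup pipe ram 2 faulted, Control pod offline, Main shuttle valve 2 is out, North accumulator bank malfunctions, North hydraulic pump failed, Shuttle valve is out, Standby pilot line is out}; {Aft blind shear ram stuck, Annular preventer is down, Auxiliary umbilical degraded, Backup pipe ram 2 faulted, Control pod offline, Main shuttle valve 2 is out, North hydraulic pump failed}; {Aft blind shear ram stuck, Auxiliary solenoid stuck, Auxiliary umbilical degraded, Backup pipe ram 2 faulted, Control pod offline, Main shuttle valve 2 is out, North hydraulic pump failed}; {A pilot line 2 fails}; {North accumulator bank 2 fails}.

6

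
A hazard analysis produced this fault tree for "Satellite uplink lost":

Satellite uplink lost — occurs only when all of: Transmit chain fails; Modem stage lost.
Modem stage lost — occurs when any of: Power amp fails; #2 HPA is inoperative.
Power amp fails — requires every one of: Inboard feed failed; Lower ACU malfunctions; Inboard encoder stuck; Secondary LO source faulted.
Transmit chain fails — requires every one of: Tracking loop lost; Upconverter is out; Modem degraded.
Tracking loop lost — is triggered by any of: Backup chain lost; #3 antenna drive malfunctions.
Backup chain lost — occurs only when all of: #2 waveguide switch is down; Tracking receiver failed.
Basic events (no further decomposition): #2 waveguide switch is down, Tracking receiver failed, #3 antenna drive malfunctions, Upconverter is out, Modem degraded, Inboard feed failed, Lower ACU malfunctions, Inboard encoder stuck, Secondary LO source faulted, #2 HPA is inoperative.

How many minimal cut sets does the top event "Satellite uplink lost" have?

Backup chain lost [AND]: one cut set from each child combined → 1 × 1 = 1 cut set(s).
Tracking loop lost [OR]: union of children's cut sets → 2 cut set(s).
Transmit chain fails [AND]: one cut set from each child combined → 2 × 1 × 1 = 2 cut set(s).
Power amp fails [AND]: one cut set from each child combined → 1 × 1 × 1 × 1 = 1 cut set(s).
Modem stage lost [OR]: union of children's cut sets → 2 cut set(s).
Satellite uplink lost [AND]: one cut set from each child combined → 2 × 2 = 4 cut set(s).
Minimal cut sets: {#2 waveguide switch is down, Inboard encoder stuck, Inboard feed failed, Lower ACU malfunctions, Modem degraded, Secondary LO source faulted, Tracking receiver failed, Upconverter is out}; {#2 HPA is inoperative, #2 waveguide switch is down, Modem degraded, Tracking receiver failed, Upconverter is out}; {#3 antenna drive malfunctions, Inboard encoder stuck, Inboard feed failed, Lower ACU malfunctions, Modem degraded, Secondary LO source faulted, Upconverter is out}; {#2 HPA is inoperative, #3 antenna drive malfunctions, Modem degraded, Upconverter is out}.

4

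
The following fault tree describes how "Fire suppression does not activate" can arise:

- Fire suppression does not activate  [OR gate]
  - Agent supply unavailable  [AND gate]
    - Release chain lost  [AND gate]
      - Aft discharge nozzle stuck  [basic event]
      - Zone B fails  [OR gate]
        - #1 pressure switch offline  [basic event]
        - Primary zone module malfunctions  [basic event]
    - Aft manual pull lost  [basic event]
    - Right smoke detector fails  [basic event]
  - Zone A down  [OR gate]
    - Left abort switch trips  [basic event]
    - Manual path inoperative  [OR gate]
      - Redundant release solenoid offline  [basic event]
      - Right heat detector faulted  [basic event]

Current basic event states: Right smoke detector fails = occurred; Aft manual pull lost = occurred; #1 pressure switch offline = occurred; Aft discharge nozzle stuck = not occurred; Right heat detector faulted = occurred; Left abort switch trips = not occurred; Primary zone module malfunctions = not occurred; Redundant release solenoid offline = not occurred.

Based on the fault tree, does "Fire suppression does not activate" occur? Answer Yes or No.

Zone B fails [OR]: #1 pressure switch offline=occurs, Primary zone module malfunctions=not → at least one input occurs → occurs.
Release chain lost [AND]: Aft discharge nozzle stuck=not, Zone B fails=occurs → not all inputs occur → does not occur.
Agent supply unavailable [AND]: Release chain lost=not, Aft manual pull lost=occurs, Right smoke detector fails=occurs → not all inputs occur → does not occur.
Manual path inoperative [OR]: Redundant release solenoid offline=not, Right heat detector faulted=occurs → at least one input occurs → occurs.
Zone A down [OR]: Left abort switch trips=not, Manual path inoperative=occurs → at least one input occurs → occurs.
Fire suppression does not activate [OR]: Agent supply unavailable=not, Zone A down=occurs → at least one input occurs → occurs.

Yes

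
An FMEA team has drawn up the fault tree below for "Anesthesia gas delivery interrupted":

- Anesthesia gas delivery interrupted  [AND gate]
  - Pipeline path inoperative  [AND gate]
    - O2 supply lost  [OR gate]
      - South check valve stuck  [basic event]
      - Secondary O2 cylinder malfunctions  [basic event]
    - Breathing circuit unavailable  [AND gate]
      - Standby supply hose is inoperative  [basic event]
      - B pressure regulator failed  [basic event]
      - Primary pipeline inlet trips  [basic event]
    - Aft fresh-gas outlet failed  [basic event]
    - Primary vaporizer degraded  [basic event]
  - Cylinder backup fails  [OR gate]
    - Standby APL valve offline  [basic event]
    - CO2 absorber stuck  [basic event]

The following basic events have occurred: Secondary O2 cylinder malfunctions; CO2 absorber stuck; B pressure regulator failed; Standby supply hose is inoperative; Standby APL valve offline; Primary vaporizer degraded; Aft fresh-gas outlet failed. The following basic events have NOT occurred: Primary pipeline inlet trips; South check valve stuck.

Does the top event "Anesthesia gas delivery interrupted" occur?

O2 supply lost [OR]: South check valve stuck=not, Secondary O2 cylinder malfunctions=occurs → at least one input occurs → occurs.
Breathing circuit unavailable [AND]: Standby supply hose is inoperative=occurs, B pressure regulator failed=occurs, Primary pipeline inlet trips=not → not all inputs occur → does not occur.
Pipeline path inoperative [AND]: O2 supply lost=occurs, Breathing circuit unavailable=not, Aft fresh-gas outlet failed=occurs, Primary vaporizer degraded=occurs → not all inputs occur → does not occur.
Cylinder backup fails [OR]: Standby APL valve offline=occurs, CO2 absorber stuck=occurs → at least one input occurs → occurs.
Anesthesia gas delivery interrupted [AND]: Pipeline path inoperative=not, Cylinder backup fails=occurs → not all inputs occur → does not occur.

No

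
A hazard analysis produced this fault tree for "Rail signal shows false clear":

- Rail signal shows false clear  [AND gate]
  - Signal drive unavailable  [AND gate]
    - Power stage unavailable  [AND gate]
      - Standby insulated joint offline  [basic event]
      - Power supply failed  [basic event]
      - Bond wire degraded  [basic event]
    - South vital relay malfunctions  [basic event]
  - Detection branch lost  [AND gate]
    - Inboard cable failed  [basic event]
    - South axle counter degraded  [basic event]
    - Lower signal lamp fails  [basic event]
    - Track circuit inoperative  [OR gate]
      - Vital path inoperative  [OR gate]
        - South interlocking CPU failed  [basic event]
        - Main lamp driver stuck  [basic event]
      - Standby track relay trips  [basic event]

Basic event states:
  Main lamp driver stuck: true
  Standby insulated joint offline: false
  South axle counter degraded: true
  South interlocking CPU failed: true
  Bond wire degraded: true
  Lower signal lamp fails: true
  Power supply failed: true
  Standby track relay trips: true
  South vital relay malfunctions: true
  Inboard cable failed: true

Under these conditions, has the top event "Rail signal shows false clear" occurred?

Power stage unavailable [AND]: Standby insulated joint offline=not, Power supply failed=occurs, Bond wire degraded=occurs → not all inputs occur → does not occur.
Signal drive unavailable [AND]: Power stage unavailable=not, South vital relay malfunctions=occurs → not all inputs occur → does not occur.
Vital path inoperative [OR]: South interlocking CPU failed=occurs, Main lamp driver stuck=occurs → at least one input occurs → occurs.
Track circuit inoperative [OR]: Vital path inoperative=occurs, Standby track relay trips=occurs → at least one input occurs → occurs.
Detection branch lost [AND]: Inboard cable failed=occurs, South axle counter degraded=occurs, Lower signal lamp fails=occurs, Track circuit inoperative=occurs → all inputs occur → occurs.
Rail signal shows false clear [AND]: Signal drive unavailable=not, Detection branch lost=occurs → not all inputs occur → does not occur.

No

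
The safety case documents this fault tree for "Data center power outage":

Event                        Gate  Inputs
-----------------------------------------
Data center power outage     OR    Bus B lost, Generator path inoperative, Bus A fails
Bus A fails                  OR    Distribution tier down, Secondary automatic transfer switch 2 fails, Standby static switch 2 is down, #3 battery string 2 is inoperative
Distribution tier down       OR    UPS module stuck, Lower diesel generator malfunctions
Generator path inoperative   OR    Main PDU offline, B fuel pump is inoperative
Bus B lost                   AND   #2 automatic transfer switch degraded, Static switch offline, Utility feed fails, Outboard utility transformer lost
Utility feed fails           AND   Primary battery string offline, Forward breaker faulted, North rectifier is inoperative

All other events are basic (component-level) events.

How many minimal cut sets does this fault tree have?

8

Utility feed fails [AND]: one cut set from each child combined → 1 × 1 × 1 = 1 cut set(s).
Bus B lost [AND]: one cut set from each child combined → 1 × 1 × 1 × 1 = 1 cut set(s).
Generator path inoperative [OR]: union of children's cut sets → 2 cut set(s).
Distribution tier down [OR]: union of children's cut sets → 2 cut set(s).
Bus A fails [OR]: union of children's cut sets → 5 cut set(s).
Data center power outage [OR]: union of children's cut sets → 8 cut set(s).
Minimal cut sets: {#2 automatic transfer switch degraded, Forward breaker faulted, North rectifier is inoperative, Outboard utility transformer lost, Primary battery string offline, Static switch offline}; {Main PDU offline}; {B fuel pump is inoperative}; {UPS module stuck}; {Lower diesel generator malfunctions}; {Secondary automatic transfer switch 2 fails}; {Standby static switch 2 is down}; {#3 battery string 2 is inoperative}.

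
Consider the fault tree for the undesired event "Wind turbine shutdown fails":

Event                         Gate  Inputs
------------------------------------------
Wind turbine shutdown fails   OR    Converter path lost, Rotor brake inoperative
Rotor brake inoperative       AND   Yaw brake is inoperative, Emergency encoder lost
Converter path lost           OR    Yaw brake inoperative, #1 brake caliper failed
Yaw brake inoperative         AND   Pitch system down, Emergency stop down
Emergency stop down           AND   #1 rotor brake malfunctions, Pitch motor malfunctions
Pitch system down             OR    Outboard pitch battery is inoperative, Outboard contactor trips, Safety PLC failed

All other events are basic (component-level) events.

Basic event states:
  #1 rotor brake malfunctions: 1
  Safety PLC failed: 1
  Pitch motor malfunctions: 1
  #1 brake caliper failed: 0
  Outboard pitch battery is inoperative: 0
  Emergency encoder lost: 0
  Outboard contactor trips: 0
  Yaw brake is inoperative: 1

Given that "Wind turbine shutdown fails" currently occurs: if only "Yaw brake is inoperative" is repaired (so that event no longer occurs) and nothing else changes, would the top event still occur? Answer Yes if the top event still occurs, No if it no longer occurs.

Yes

Counterfactual: set "Yaw brake is inoperative" to not occurred.
Pitch system down [OR]: Outboard pitch battery is inoperative=not, Outboard contactor trips=not, Safety PLC failed=occurs → at least one input occurs → occurs.
Emergency stop down [AND]: #1 rotor brake malfunctions=occurs, Pitch motor malfunctions=occurs → all inputs occur → occurs.
Yaw brake inoperative [AND]: Pitch system down=occurs, Emergency stop down=occurs → all inputs occur → occurs.
Converter path lost [OR]: Yaw brake inoperative=occurs, #1 brake caliper failed=not → at least one input occurs → occurs.
Rotor brake inoperative [AND]: Yaw brake is inoperative=not, Emergency encoder lost=not → not all inputs occur → does not occur.
Wind turbine shutdown fails [OR]: Converter path lost=occurs, Rotor brake inoperative=not → at least one input occurs → occurs.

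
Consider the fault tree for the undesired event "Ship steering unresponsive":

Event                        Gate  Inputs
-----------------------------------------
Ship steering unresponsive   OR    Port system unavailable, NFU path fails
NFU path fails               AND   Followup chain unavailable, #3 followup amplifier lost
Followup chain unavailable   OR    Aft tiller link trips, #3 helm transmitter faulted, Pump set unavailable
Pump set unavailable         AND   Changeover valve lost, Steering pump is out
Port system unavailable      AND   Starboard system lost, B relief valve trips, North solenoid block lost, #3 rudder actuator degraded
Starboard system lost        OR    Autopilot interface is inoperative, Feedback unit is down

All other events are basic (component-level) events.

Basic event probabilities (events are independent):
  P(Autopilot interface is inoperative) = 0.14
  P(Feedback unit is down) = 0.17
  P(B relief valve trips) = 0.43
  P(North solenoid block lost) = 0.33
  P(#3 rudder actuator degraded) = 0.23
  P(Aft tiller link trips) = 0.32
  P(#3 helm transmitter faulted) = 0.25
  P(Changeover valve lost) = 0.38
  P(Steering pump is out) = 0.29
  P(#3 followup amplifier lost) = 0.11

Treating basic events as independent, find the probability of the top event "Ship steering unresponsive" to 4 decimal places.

P(Starboard system lost) [OR] = 1 − (1−0.14) × (1−0.17) = 0.286200
P(Port system unavailable) [AND] = 0.286200 × 0.43 × 0.33 × 0.23 = 0.009341
P(Pump set unavailable) [AND] = 0.38 × 0.29 = 0.110200
P(Followup chain unavailable) [OR] = 1 − (1−0.32) × (1−0.25) × (1−0.110200) = 0.546202
P(NFU path fails) [AND] = 0.546202 × 0.11 = 0.060082
P(Ship steering unresponsive) [OR] = 1 − (1−0.009341) × (1−0.060082) = 0.068862
Rounded to 4 decimal places: P(Ship steering unresponsive) ≈ 0.0689.

0.0689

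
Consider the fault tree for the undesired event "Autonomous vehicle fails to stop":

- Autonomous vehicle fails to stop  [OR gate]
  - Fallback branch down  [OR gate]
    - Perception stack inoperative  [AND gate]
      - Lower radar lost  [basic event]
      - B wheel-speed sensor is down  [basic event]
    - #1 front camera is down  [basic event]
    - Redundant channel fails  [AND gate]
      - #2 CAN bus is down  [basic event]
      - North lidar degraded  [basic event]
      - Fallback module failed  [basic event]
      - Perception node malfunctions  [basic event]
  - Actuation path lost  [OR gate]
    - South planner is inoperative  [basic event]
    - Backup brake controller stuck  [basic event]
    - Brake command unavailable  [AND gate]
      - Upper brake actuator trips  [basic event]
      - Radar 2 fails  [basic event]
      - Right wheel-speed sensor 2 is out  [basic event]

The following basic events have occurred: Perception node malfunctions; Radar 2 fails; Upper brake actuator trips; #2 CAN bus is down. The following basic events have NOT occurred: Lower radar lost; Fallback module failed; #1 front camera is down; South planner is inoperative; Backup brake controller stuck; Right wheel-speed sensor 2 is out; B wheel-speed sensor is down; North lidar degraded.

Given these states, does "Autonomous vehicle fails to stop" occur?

Perception stack inoperative [AND]: Lower radar lost=not, B wheel-speed sensor is down=not → not all inputs occur → does not occur.
Redundant channel fails [AND]: #2 CAN bus is down=occurs, North lidar degraded=not, Fallback module failed=not, Perception node malfunctions=occurs → not all inputs occur → does not occur.
Fallback branch down [OR]: Perception stack inoperative=not, #1 front camera is down=not, Redundant channel fails=not → no input occurs → does not occur.
Brake command unavailable [AND]: Upper brake actuator trips=occurs, Radar 2 fails=occurs, Right wheel-speed sensor 2 is out=not → not all inputs occur → does not occur.
Actuation path lost [OR]: South planner is inoperative=not, Backup brake controller stuck=not, Brake command unavailable=not → no input occurs → does not occur.
Autonomous vehicle fails to stop [OR]: Fallback branch down=not, Actuation path lost=not → no input occurs → does not occur.

No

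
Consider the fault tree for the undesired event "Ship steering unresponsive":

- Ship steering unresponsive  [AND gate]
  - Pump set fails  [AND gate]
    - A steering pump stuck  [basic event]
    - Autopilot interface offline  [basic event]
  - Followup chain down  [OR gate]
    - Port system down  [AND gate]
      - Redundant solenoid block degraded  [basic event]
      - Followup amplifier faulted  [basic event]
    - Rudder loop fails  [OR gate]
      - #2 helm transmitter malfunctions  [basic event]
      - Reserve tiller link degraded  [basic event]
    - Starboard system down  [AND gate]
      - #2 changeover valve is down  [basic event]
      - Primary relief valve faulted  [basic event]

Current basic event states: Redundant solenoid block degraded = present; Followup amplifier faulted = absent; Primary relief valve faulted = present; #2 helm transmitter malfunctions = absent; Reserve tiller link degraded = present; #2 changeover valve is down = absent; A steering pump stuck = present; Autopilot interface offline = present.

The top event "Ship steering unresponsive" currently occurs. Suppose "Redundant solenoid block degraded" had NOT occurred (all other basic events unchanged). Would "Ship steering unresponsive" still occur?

Counterfactual: set "Redundant solenoid block degraded" to not occurred.
Pump set fails [AND]: A steering pump stuck=occurs, Autopilot interface offline=occurs → all inputs occur → occurs.
Port system down [AND]: Redundant solenoid block degraded=not, Followup amplifier faulted=not → not all inputs occur → does not occur.
Rudder loop fails [OR]: #2 helm transmitter malfunctions=not, Reserve tiller link degraded=occurs → at least one input occurs → occurs.
Starboard system down [AND]: #2 changeover valve is down=not, Primary relief valve faulted=occurs → not all inputs occur → does not occur.
Followup chain down [OR]: Port system down=not, Rudder loop fails=occurs, Starboard system down=not → at least one input occurs → occurs.
Ship steering unresponsive [AND]: Pump set fails=occurs, Followup chain down=occurs → all inputs occur → occurs.

Yes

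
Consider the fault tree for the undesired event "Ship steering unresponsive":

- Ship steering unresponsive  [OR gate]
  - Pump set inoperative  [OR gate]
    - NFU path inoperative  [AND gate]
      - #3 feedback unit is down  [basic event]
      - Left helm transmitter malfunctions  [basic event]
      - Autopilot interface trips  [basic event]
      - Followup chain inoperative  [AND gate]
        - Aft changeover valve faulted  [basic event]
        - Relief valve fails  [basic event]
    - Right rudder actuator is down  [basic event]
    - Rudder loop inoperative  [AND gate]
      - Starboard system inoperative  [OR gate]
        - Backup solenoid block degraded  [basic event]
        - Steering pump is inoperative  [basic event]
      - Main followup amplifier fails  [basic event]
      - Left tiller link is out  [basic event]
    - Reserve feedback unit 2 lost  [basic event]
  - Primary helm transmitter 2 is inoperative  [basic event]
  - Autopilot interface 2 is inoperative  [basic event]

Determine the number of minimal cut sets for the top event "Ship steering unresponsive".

Followup chain inoperative [AND]: one cut set from each child combined → 1 × 1 = 1 cut set(s).
NFU path inoperative [AND]: one cut set from each child combined → 1 × 1 × 1 × 1 = 1 cut set(s).
Starboard system inoperative [OR]: union of children's cut sets → 2 cut set(s).
Rudder loop inoperative [AND]: one cut set from each child combined → 2 × 1 × 1 = 2 cut set(s).
Pump set inoperative [OR]: union of children's cut sets → 5 cut set(s).
Ship steering unresponsive [OR]: union of children's cut sets → 7 cut set(s).
Minimal cut sets: {#3 feedback unit is down, Aft changeover valve faulted, Autopilot interface trips, Left helm transmitter malfunctions, Relief valve fails}; {Right rudder actuator is down}; {Backup solenoid block degraded, Left tiller link is out, Main followup amplifier fails}; {Left tiller link is out, Main followup amplifier fails, Steering pump is inoperative}; {Reserve feedback unit 2 lost}; {Primary helm transmitter 2 is inoperative}; {Autopilot interface 2 is inoperative}.

7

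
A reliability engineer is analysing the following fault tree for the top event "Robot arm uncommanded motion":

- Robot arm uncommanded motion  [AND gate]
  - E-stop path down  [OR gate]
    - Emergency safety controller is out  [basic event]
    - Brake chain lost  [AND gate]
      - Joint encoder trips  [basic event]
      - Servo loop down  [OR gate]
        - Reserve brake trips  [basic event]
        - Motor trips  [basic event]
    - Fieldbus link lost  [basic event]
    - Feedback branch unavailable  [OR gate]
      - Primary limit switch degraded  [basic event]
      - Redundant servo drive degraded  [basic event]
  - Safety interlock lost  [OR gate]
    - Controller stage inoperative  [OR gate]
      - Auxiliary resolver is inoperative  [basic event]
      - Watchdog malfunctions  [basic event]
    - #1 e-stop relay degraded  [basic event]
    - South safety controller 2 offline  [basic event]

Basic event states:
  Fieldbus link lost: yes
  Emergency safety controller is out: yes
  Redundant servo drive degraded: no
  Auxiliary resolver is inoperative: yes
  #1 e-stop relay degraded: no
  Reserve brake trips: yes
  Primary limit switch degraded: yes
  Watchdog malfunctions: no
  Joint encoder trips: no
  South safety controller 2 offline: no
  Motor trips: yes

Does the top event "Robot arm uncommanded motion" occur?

Servo loop down [OR]: Reserve brake trips=occurs, Motor trips=occurs → at least one input occurs → occurs.
Brake chain lost [AND]: Joint encoder trips=not, Servo loop down=occurs → not all inputs occur → does not occur.
Feedback branch unavailable [OR]: Primary limit switch degraded=occurs, Redundant servo drive degraded=not → at least one input occurs → occurs.
E-stop path down [OR]: Emergency safety controller is out=occurs, Brake chain lost=not, Fieldbus link lost=occurs, Feedback branch unavailable=occurs → at least one input occurs → occurs.
Controller stage inoperative [OR]: Auxiliary resolver is inoperative=occurs, Watchdog malfunctions=not → at least one input occurs → occurs.
Safety interlock lost [OR]: Controller stage inoperative=occurs, #1 e-stop relay degraded=not, South safety controller 2 offline=not → at least one input occurs → occurs.
Robot arm uncommanded motion [AND]: E-stop path down=occurs, Safety interlock lost=occurs → all inputs occur → occurs.

Yes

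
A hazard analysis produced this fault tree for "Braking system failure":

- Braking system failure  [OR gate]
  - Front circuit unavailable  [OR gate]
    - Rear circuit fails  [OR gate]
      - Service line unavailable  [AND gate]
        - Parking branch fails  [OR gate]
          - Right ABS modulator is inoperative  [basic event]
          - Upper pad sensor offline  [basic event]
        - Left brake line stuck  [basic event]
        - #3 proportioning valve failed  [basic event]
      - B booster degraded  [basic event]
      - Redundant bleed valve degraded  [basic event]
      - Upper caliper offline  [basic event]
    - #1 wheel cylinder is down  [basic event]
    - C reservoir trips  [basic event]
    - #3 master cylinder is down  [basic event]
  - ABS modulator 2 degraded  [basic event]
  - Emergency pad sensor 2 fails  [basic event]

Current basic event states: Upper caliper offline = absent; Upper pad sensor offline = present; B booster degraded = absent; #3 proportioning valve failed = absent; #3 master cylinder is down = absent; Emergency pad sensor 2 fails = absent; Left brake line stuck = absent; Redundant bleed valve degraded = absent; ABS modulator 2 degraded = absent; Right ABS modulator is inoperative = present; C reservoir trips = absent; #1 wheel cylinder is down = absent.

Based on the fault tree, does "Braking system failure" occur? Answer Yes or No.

No

Parking branch fails [OR]: Right ABS modulator is inoperative=occurs, Upper pad sensor offline=occurs → at least one input occurs → occurs.
Service line unavailable [AND]: Parking branch fails=occurs, Left brake line stuck=not, #3 proportioning valve failed=not → not all inputs occur → does not occur.
Rear circuit fails [OR]: Service line unavailable=not, B booster degraded=not, Redundant bleed valve degraded=not, Upper caliper offline=not → no input occurs → does not occur.
Front circuit unavailable [OR]: Rear circuit fails=not, #1 wheel cylinder is down=not, C reservoir trips=not, #3 master cylinder is down=not → no input occurs → does not occur.
Braking system failure [OR]: Front circuit unavailable=not, ABS modulator 2 degraded=not, Emergency pad sensor 2 fails=not → no input occurs → does not occur.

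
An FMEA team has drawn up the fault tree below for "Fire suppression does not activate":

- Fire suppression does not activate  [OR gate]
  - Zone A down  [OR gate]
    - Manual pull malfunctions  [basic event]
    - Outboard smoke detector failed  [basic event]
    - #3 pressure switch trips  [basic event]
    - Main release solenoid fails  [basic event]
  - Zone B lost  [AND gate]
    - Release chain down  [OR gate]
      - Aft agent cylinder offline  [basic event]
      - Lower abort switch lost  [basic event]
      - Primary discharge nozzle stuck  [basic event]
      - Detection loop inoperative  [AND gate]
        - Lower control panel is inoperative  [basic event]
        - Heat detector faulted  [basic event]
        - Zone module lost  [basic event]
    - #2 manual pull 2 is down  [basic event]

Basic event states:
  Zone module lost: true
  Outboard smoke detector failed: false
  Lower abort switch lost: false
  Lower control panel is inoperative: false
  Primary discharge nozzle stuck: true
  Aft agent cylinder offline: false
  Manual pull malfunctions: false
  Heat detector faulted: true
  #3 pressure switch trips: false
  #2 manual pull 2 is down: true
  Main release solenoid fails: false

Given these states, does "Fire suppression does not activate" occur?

Yes

Zone A down [OR]: Manual pull malfunctions=not, Outboard smoke detector failed=not, #3 pressure switch trips=not, Main release solenoid fails=not → no input occurs → does not occur.
Detection loop inoperative [AND]: Lower control panel is inoperative=not, Heat detector faulted=occurs, Zone module lost=occurs → not all inputs occur → does not occur.
Release chain down [OR]: Aft agent cylinder offline=not, Lower abort switch lost=not, Primary discharge nozzle stuck=occurs, Detection loop inoperative=not → at least one input occurs → occurs.
Zone B lost [AND]: Release chain down=occurs, #2 manual pull 2 is down=occurs → all inputs occur → occurs.
Fire suppression does not activate [OR]: Zone A down=not, Zone B lost=occurs → at least one input occurs → occurs.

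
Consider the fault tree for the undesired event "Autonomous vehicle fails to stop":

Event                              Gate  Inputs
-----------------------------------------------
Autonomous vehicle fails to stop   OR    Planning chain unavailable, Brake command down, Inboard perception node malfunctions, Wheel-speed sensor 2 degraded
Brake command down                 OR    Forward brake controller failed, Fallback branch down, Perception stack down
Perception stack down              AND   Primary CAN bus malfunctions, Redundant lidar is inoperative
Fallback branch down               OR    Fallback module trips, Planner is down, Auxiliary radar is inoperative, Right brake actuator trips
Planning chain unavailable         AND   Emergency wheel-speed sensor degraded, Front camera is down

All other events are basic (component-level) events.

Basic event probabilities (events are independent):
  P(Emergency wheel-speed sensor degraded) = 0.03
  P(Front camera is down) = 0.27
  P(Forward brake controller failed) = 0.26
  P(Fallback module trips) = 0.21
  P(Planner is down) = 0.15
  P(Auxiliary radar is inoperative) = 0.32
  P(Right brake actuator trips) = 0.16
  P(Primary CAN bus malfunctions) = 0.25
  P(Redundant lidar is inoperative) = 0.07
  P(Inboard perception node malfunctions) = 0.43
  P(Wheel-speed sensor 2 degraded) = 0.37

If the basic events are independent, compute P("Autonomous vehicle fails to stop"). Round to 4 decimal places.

0.9007

P(Planning chain unavailable) [AND] = 0.03 × 0.27 = 0.008100
P(Fallback branch down) [OR] = 1 − (1−0.21) × (1−0.15) × (1−0.32) × (1−0.16) = 0.616439
P(Perception stack down) [AND] = 0.25 × 0.07 = 0.017500
P(Brake command down) [OR] = 1 − (1−0.26) × (1−0.616439) × (1−0.017500) = 0.721132
P(Autonomous vehicle fails to stop) [OR] = 1 − (1−0.008100) × (1−0.721132) × (1−0.43) × (1−0.37) = 0.900670
Rounded to 4 decimal places: P(Autonomous vehicle fails to stop) ≈ 0.9007.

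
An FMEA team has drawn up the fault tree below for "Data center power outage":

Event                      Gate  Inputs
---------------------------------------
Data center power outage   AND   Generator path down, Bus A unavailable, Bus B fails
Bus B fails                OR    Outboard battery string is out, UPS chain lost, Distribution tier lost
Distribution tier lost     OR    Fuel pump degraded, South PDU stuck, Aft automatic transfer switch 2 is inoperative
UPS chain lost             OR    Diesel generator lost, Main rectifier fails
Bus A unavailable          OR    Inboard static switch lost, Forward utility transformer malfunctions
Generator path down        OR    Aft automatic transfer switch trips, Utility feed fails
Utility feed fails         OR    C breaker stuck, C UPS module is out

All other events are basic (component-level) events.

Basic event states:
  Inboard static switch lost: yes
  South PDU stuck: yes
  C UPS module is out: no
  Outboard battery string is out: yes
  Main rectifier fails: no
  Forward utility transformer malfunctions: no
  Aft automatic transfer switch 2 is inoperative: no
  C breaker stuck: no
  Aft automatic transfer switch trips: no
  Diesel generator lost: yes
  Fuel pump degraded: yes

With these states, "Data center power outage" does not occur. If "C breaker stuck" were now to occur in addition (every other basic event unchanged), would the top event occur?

Yes

Counterfactual: set "C breaker stuck" to occurred.
Utility feed fails [OR]: C breaker stuck=occurs, C UPS module is out=not → at least one input occurs → occurs.
Generator path down [OR]: Aft automatic transfer switch trips=not, Utility feed fails=occurs → at least one input occurs → occurs.
Bus A unavailable [OR]: Inboard static switch lost=occurs, Forward utility transformer malfunctions=not → at least one input occurs → occurs.
UPS chain lost [OR]: Diesel generator lost=occurs, Main rectifier fails=not → at least one input occurs → occurs.
Distribution tier lost [OR]: Fuel pump degraded=occurs, South PDU stuck=occurs, Aft automatic transfer switch 2 is inoperative=not → at least one input occurs → occurs.
Bus B fails [OR]: Outboard battery string is out=occurs, UPS chain lost=occurs, Distribution tier lost=occurs → at least one input occurs → occurs.
Data center power outage [AND]: Generator path down=occurs, Bus A unavailable=occurs, Bus B fails=occurs → all inputs occur → occurs.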